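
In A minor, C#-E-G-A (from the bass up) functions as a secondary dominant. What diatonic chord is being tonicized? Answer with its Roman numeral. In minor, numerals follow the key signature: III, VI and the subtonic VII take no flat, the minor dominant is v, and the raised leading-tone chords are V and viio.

The chord is a dominant seventh chord on A.
A dominant resolves down a perfect fifth: A → D. In A minor, D is scale degree 4, i.e. iv.

iv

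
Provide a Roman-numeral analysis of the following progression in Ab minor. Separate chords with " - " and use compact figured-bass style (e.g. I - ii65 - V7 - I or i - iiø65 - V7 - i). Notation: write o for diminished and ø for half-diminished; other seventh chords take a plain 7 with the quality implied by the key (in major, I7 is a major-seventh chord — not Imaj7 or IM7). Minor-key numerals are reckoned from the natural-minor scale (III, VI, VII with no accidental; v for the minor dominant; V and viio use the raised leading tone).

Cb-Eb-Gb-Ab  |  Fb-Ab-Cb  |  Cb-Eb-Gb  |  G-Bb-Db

i65 - VI - III - viio

Cb-Eb-Gb-Ab: minor seventh chord on Ab = scale degree 1 → i65.
Fb-Ab-Cb: major triad on Fb = scale degree 6 → VI.
Cb-Eb-Gb: root Cb is the mediant; major triad there is III.
G-Bb-Db has root G, degree 7 in Ab minor, so viio.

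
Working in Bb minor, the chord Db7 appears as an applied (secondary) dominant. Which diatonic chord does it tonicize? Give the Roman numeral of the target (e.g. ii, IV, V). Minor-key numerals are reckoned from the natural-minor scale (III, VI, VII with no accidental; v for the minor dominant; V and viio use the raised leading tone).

The chord is a dominant seventh chord on Db.
A dominant resolves down a perfect fifth: Db → Gb. In Bb minor, Gb is scale degree 6, i.e. VI.

VI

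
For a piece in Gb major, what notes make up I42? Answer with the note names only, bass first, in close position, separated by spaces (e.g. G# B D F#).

F Gb Bb Db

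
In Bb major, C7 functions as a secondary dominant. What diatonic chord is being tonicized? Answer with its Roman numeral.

V

The chord is a dominant seventh chord on C.
A dominant resolves down a perfect fifth: C → F. In Bb major, F is scale degree 5, i.e. V.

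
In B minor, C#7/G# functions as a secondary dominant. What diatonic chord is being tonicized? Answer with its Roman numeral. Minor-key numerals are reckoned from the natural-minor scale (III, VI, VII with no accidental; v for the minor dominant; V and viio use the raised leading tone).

V

The chord is a dominant seventh chord on C#.
A dominant resolves down a perfect fifth: C# → F#. In B minor, F# is scale degree 5, i.e. V.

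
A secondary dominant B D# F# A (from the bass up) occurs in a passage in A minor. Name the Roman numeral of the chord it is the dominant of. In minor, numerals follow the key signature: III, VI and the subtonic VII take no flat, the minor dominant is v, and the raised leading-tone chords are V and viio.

The chord is a dominant seventh chord on B.
A dominant resolves down a perfect fifth: B → E. In A minor, E is scale degree 5, i.e. V.

V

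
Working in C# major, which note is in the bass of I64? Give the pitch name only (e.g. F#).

I in C# major has root C#; the chord is C#-E#-G#.
The figure 64 means second inversion — the fifth is in the bass.

G#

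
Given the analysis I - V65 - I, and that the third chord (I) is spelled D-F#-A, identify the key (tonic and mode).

The chord D is a major triad rooted on D; its label is I.
If D is scale degree 1 and the mode makes that degree carry a major triad, the tonic is D and the mode is major.

D major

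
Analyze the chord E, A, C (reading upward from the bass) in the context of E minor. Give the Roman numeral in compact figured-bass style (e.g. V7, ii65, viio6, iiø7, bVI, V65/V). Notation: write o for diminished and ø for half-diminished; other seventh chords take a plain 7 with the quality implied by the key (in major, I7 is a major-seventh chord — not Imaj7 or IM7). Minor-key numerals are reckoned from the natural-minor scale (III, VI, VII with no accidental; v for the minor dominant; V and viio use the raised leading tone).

Stacked in thirds the chord is A-C-E: a minor triad on A.
In E minor, A is the subdominant; the diatonic minor triad there is iv.
With E in the bass the chord is in second inversion, so the figured bass is 64.

iv64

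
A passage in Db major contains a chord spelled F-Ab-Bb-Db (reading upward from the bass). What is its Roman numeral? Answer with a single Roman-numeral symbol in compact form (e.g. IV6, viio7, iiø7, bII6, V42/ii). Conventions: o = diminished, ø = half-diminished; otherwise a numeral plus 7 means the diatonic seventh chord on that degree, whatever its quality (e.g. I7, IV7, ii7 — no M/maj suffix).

vi43

Stacked in thirds the chord is Bb-Db-F-Ab: a minor seventh chord on Bb.
In Db major, Bb is the submediant; the diatonic minor seventh chord there is vi7.
With F in the bass the chord is in second inversion, so the figured bass is 43.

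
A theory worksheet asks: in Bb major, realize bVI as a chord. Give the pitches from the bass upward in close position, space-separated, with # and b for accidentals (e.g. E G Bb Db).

Gb Bb Db

Scale degree 6 in Bb major is G; lowering it a half step gives Gb. bVI is a major triad on the lowered sixth degree, borrowed from the parallel minor.
So the chord is Gb-Bb-Db, a major triad.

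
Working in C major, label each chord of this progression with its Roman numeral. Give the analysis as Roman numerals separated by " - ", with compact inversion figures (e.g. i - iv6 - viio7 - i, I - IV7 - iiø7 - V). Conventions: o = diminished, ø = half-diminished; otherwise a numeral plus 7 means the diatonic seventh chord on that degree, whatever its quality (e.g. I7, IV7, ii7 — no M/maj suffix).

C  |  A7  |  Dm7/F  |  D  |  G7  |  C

I - V7/ii - ii65 - V/V - V7 - I

C has root C, degree 1 in C major, so I.
A7: a dominant seventh chord on A, the applied dominant of ii → V7/ii.
Dm7/F has root D, degree 2 in C major, so ii65.
D is the secondary dominant of V (major triad on D): V/V.
G7: root G is the dominant; dominant seventh chord there is V7.
C: root C is the tonic; major triad there is I.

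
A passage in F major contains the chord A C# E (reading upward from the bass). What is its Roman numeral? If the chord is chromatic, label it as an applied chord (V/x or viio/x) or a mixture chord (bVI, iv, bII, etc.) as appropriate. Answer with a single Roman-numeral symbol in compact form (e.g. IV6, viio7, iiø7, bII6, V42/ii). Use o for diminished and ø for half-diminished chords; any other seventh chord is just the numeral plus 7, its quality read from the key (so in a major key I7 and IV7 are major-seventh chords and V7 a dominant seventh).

Stacked in thirds the chord is A-C#-E: a major triad on A.
A is not a diatonic chord root with this quality in F major, but it lies a perfect fifth above D (vi), so the chord functions as an applied dominant of vi.

V/vi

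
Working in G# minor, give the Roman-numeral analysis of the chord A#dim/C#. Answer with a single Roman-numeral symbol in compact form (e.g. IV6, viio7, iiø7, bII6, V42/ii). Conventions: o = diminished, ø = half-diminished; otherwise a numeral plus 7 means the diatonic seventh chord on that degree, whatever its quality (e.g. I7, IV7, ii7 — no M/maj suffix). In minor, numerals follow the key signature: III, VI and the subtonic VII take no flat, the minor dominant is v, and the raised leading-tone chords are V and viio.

iio6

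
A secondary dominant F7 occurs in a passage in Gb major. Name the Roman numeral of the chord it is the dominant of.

The chord is a dominant seventh chord on F.
A dominant resolves down a perfect fifth: F → Bb. In Gb major, Bb is scale degree 3, i.e. iii.

iii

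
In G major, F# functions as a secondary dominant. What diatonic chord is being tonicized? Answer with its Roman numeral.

iii

The chord is a major triad on F#.
A dominant resolves down a perfect fifth: F# → B. In G major, B is scale degree 3, i.e. iii.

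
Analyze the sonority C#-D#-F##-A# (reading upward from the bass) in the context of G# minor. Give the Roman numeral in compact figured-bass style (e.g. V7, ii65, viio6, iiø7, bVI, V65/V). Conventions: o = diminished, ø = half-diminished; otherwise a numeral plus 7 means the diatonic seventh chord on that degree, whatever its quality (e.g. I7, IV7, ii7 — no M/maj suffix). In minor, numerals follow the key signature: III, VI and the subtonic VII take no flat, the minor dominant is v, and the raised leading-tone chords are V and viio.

Stacked in thirds the chord is D#-F##-A#-C#: a dominant seventh chord on D#.
D# is scale degree 5 in G# minor, and a dominant seventh chord on that degree is written V7.
With C# in the bass the chord is in third inversion, so the figured bass is 42.

V42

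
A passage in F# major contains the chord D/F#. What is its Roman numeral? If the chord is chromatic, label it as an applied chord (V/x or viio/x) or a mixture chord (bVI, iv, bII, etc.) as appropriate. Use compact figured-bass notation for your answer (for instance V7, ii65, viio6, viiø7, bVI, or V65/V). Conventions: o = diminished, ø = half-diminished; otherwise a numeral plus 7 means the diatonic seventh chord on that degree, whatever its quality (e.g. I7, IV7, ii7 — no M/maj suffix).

bVI6

The pitches D-F#-A form a major triad rooted on D.
D is the lowered sixth degree of F# major (diatonic 6 would be D#). This is a major triad on the lowered sixth degree, borrowed from the parallel minor.
With F# in the bass the chord is in first inversion, so the figured bass is 6.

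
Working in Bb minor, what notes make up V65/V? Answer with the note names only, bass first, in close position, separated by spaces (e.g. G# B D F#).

The slash means an applied dominant: we want the dominant of V. In Bb minor, V is F major, and its dominant is built on C.
Building a dominant seventh chord on C gives C-E-G-Bb.
With the 65 figure the chord is in first inversion; from the bass E upward in close position it reads E-G-Bb-C.

E G Bb C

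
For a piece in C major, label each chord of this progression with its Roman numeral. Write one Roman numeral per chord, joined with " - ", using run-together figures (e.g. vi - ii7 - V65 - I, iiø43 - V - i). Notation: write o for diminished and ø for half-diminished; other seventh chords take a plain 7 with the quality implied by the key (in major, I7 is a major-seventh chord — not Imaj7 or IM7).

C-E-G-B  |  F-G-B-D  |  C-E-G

C-E-G-B: root C is the tonic; major seventh chord there is I7.
F-G-B-D has root G, degree 5 in C major, so V42.
C-E-G has root C, degree 1 in C major, so I.

I7 - V42 - I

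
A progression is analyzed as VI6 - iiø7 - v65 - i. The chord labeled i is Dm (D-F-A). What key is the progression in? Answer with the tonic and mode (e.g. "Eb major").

D minor

i is given as D-F-A — a minor triad with root D.
If D is scale degree 1 and the mode makes that degree carry a minor triad, the tonic is D and the mode is minor.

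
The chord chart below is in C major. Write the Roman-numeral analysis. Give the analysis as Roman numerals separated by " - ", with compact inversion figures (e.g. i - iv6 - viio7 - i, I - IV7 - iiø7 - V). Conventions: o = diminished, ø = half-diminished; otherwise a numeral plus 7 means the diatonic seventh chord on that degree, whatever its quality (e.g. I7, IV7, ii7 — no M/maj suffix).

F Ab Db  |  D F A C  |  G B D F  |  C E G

bII6 - ii7 - V7 - I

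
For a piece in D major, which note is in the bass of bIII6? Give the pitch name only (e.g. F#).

A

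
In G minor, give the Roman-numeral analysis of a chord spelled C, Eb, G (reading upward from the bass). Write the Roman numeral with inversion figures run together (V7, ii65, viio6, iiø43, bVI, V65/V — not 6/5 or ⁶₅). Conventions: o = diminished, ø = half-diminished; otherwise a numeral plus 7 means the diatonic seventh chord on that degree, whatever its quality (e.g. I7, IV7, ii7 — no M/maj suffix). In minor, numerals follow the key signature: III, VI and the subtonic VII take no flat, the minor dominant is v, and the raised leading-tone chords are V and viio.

Stacked in thirds the chord is C-Eb-G: a minor triad on C.
In G minor, C is the subdominant; the diatonic minor triad there is iv.

iv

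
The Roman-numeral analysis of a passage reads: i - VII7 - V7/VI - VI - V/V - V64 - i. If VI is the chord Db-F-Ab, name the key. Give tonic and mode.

The chord Db is a major triad rooted on Db; its label is VI.
Counting down 5 scale steps from Db places the tonic on F; a major triad on degree 6 is diatonic only in minor.

F minor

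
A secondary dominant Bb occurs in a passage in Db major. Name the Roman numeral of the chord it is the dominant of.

The chord is a major triad on Bb.
A dominant resolves down a perfect fifth: Bb → Eb. In Db major, Eb is scale degree 2, i.e. ii.

ii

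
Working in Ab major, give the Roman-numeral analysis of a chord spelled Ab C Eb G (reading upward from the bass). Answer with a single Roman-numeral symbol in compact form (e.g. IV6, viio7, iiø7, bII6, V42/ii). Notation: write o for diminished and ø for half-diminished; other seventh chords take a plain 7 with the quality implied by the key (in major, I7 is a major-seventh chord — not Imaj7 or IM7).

I7

The pitches Ab-C-Eb-G form a major seventh chord rooted on Ab.
Ab is scale degree 1 in Ab major, and a major seventh chord on that degree is written I7.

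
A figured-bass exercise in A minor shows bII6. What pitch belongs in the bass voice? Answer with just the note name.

D

bII in A minor has root Bb; the chord is Bb-D-F.
The figure 6 means first inversion — the third is in the bass.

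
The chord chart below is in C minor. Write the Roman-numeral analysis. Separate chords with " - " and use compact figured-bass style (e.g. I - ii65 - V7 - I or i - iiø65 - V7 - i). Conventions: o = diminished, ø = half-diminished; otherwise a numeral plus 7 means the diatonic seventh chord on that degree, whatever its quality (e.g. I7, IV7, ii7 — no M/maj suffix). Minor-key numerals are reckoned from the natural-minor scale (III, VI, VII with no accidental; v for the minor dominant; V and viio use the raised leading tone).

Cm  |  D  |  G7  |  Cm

Cm: root C is the tonic; minor triad there is i.
D: a major triad on D, the applied dominant of V → V/V.
G7: dominant seventh chord on G = scale degree 5 → V7.
Cm: minor triad on C = scale degree 1 → i.

i - V/V - V7 - i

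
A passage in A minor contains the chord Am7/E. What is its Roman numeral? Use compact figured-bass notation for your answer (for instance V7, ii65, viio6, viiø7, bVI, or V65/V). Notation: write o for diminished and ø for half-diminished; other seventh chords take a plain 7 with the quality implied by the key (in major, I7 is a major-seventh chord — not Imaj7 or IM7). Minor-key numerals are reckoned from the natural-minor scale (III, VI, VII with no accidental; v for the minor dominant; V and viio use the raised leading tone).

Stacked in thirds the chord is A-C-E-G: a minor seventh chord on A.
A is scale degree 1 in A minor, and a minor seventh chord on that degree is written i7.
With E in the bass the chord is in second inversion, so the figured bass is 43.

i43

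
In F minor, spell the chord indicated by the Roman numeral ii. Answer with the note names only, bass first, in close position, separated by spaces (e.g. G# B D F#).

Scale degree 2 in F minor is G; here the chord built on it is altered to a minor triad. ii is the minor supertonic, borrowed from the parallel major (the Dorian ii).
So the chord is G-Bb-D, a minor triad.

G Bb D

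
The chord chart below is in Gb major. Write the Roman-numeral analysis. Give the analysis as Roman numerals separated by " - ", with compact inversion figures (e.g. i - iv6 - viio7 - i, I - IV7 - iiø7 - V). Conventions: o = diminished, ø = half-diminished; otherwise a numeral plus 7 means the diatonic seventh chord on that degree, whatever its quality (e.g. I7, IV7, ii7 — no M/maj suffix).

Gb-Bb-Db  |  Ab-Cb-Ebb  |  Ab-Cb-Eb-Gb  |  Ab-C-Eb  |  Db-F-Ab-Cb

Gb-Bb-Db has root Gb, degree 1 in Gb major, so I.
Ab-Cb-Ebb: diminished triad on Ab — chromatic; iio (borrowed from the parallel minor).
Ab-Cb-Eb-Gb: root Ab is the supertonic; minor seventh chord there is ii7.
Ab-C-Eb: chromatic; Ab is V of V, so V/V.
Db-F-Ab-Cb: dominant seventh chord on Db = scale degree 5 → V7.

I - iio - ii7 - V/V - V7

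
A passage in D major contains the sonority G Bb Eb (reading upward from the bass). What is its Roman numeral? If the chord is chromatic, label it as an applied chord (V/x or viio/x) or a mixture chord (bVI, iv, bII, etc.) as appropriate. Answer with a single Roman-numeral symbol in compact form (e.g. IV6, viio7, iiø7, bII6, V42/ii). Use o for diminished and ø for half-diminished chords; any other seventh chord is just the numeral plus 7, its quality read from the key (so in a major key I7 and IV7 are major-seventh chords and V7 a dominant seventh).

bII6

The pitches Eb-G-Bb form a major triad rooted on Eb.
Eb is the lowered second degree of D major (diatonic 2 would be E). This is the Neapolitan sixth — a major triad on the lowered second degree, here in its customary first inversion.
With G in the bass the chord is in first inversion, so the figured bass is 6.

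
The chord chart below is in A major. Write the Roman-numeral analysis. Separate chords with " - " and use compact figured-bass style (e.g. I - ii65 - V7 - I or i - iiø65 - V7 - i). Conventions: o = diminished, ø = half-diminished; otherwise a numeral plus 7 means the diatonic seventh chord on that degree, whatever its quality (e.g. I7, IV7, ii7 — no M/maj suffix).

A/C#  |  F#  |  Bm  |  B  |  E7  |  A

I6 - V/ii - ii - V/V - V7 - I

A/C# has root A, degree 1 in A major, so I6.
F#: chromatic; F# is V of ii, so V/ii.
Bm: root B is the supertonic; minor triad there is ii.
B: a major triad on B, the applied dominant of V → V/V.
E7: root E is the dominant; dominant seventh chord there is V7.
A: root A is the tonic; major triad there is I.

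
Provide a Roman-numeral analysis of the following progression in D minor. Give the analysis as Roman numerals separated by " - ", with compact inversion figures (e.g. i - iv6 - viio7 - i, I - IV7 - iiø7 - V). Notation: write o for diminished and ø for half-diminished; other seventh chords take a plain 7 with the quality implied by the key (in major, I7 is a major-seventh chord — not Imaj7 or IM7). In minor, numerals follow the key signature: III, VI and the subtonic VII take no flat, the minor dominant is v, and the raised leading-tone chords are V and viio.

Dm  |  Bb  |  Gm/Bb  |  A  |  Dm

Dm has root D, degree 1 in D minor, so i.
Bb: major triad on Bb = scale degree 6 → VI.
Gm/Bb has root G, degree 4 in D minor, so iv6.
A: root A is the dominant; major triad there is V.
Dm: minor triad on D = scale degree 1 → i.

i - VI - iv6 - V - i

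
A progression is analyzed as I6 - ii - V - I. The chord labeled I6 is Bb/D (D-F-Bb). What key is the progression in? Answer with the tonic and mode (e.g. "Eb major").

Bb major

The chord Bb/D is a major triad rooted on Bb; its label is I6.
If Bb is scale degree 1 and the mode makes that degree carry a major triad, the tonic is Bb and the mode is major.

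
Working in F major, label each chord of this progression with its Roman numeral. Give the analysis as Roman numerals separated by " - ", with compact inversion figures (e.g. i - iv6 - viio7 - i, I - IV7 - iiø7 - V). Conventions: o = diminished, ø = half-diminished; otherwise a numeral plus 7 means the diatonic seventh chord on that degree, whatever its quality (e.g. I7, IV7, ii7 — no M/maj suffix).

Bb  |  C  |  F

IV - V - I

Bb: root Bb is the subdominant; major triad there is IV.
C: major triad on C = scale degree 5 → V.
F: major triad on F = scale degree 1 → I.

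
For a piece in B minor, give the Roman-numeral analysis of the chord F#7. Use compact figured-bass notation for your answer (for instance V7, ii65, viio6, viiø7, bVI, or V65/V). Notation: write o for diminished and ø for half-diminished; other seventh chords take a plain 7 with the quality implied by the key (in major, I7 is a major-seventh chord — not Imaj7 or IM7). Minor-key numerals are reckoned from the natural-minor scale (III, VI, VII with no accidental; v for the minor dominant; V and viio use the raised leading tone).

Stacked in thirds the chord is F#-A#-C#-E: a dominant seventh chord on F#.
F# is scale degree 5 in B minor, and a dominant seventh chord on that degree is written V7.

V7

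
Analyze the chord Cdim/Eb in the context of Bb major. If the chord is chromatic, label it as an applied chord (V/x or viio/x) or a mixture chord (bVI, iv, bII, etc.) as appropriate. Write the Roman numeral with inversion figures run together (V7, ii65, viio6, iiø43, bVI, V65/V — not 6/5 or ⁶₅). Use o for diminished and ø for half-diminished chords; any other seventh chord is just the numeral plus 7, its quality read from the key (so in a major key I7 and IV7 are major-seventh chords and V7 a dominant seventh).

The pitches C-Eb-Gb form a diminished triad rooted on C.
C is the second degree of Bb major. This is the diminished supertonic triad, borrowed from the parallel minor.
With Eb in the bass the chord is in first inversion, so the figured bass is 6.

iio6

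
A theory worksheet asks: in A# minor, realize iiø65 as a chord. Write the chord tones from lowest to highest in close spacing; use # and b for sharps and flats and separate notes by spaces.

D# F# A# B#

The numeral's case and figure indicate a half-diminished seventh chord. In A# minor its root, the supertonic, is B#.
That chord is spelled B#-D#-F#-A#.
With the 65 figure the chord is in first inversion; from the bass D# upward in close position it reads D#-F#-A#-B#.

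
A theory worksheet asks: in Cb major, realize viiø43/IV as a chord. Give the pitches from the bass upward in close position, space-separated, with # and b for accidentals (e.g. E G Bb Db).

Bbb Db Eb Gb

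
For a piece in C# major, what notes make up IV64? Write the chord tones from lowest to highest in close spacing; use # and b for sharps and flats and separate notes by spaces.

C# F# A#

The numeral's case and figure indicate a major triad. In C# major its root, the subdominant, is F#.
That chord is spelled F#-A#-C#.
With the 64 figure the chord is in second inversion; from the bass C# upward in close position it reads C#-F#-A#.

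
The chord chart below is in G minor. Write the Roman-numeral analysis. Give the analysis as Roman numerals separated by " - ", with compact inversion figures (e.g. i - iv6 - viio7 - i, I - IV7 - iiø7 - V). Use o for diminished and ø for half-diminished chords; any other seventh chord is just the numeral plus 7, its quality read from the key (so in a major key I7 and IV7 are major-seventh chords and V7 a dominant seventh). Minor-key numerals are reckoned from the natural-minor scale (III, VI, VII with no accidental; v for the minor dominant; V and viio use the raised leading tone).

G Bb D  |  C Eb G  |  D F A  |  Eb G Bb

i - iv - v - VI

G-Bb-D: root G is the tonic; minor triad there is i.
C-Eb-G: root C is the subdominant; minor triad there is iv.
D-F-A has root D, degree 5 in G minor, so v.
Eb-G-Bb: root Eb is the submediant; major triad there is VI.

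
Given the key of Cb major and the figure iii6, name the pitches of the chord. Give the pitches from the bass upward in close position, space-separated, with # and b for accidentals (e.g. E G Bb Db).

Gb Bb Eb

The numeral's case and figure indicate a minor triad. In Cb major its root, scale degree 3, is Eb.
Stacking thirds from Eb gives Eb-Gb-Bb.
With the 6 figure the chord is in first inversion; from the bass Gb upward in close position it reads Gb-Bb-Eb.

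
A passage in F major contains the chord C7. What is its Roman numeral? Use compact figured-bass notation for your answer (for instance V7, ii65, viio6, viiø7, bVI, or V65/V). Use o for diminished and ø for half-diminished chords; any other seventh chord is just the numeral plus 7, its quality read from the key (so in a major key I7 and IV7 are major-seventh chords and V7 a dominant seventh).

V7

Stacked in thirds the chord is C-E-G-Bb: a dominant seventh chord on C.
C is scale degree 5 in F major, and a dominant seventh chord on that degree is written V7.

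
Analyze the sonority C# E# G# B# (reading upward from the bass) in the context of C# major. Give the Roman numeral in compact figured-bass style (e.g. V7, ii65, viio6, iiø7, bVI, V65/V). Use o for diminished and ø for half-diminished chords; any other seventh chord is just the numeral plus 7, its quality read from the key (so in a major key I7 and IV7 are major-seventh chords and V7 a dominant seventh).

I7

Stacked in thirds the chord is C#-E#-G#-B#: a major seventh chord on C#.
In C# major, C# is the tonic; the diatonic major seventh chord there is I7.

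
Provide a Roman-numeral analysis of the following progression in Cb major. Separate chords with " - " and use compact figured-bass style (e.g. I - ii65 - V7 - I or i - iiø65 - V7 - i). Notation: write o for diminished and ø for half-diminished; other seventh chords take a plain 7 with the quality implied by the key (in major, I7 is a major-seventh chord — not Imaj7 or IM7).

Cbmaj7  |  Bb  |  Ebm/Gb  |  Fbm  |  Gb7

Cbmaj7: root Cb is the tonic; major seventh chord there is I7.
Bb: chromatic; Bb is V of iii, so V/iii.
Ebm/Gb has root Eb, degree 3 in Cb major, so iii6.
Fbm: Fb with this quality isn't in the key; it's iv, borrowed from the parallel minor.
Gb7: root Gb is the dominant; dominant seventh chord there is V7.

I7 - V/iii - iii6 - iv - V7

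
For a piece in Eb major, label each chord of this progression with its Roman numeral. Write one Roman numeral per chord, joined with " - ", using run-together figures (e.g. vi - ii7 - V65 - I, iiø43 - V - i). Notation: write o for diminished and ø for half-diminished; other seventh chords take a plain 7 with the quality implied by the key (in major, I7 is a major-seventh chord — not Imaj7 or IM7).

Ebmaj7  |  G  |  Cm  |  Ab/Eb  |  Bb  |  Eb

Ebmaj7: root Eb is the tonic; major seventh chord there is I7.
G is the secondary dominant of vi (major triad on G): V/vi.
Cm: minor triad on C = scale degree 6 → vi.
Ab/Eb has root Ab, degree 4 in Eb major, so IV64.
Bb: root Bb is the dominant; major triad there is V.
Eb: major triad on Eb = scale degree 1 → I.

I7 - V/vi - vi - IV64 - V - I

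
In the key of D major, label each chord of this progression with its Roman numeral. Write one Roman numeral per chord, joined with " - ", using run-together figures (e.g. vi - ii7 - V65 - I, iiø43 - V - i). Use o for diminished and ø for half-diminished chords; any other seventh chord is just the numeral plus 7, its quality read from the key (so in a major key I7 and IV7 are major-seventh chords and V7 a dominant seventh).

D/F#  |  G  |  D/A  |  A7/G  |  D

D/F#: root D is the tonic; major triad there is I6.
G has root G, degree 4 in D major, so IV.
D/A has root D, degree 1 in D major, so I64.
A7/G: root A is the dominant; dominant seventh chord there is V42.
D: major triad on D = scale degree 1 → I.

I6 - IV - I64 - V42 - I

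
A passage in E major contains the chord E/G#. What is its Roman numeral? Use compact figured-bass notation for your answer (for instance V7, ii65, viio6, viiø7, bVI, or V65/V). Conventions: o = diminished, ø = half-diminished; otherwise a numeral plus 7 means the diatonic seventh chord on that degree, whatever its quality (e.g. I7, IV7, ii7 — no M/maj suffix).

The pitches E-G#-B form a major triad rooted on E.
In E major, E is the tonic; the diatonic major triad there is I.
With G# in the bass the chord is in first inversion, so the figured bass is 6.

I6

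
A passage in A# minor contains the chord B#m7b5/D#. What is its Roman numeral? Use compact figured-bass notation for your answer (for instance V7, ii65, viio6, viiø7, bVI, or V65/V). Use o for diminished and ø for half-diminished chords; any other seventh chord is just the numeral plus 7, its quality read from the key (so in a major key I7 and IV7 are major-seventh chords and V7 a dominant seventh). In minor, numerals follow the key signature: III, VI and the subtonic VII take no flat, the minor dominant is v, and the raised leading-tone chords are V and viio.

iiø65

The pitches B#-D#-F#-A# form a half-diminished seventh chord rooted on B#.
B# is scale degree 2 in A# minor, and a half-diminished seventh chord on that degree is written iiø7.
With D# in the bass the chord is in first inversion, so the figured bass is 65.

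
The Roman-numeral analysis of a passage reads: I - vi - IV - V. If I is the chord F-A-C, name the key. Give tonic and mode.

The anchor chord is a major triad on F, labeled I.
If F is scale degree 1 and the mode makes that degree carry a major triad, the tonic is F and the mode is major.

F major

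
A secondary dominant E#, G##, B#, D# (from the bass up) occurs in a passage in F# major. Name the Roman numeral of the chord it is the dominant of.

iii

The chord is a dominant seventh chord on E#.
A dominant resolves down a perfect fifth: E# → A#. In F# major, A# is scale degree 3, i.e. iii.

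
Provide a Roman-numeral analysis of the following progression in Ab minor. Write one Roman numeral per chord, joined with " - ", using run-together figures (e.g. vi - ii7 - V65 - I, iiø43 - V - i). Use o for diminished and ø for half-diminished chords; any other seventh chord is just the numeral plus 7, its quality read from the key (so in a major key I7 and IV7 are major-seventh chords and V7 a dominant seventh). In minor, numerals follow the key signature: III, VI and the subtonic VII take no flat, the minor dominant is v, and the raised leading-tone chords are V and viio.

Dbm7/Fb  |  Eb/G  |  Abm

iv65 - V6 - i

Dbm7/Fb has root Db, degree 4 in Ab minor, so iv65.
Eb/G: root Eb is the dominant; major triad there is V6.
Abm has root Ab, degree 1 in Ab minor, so i.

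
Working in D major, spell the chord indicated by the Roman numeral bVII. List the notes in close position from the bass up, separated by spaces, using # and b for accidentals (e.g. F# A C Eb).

C E G

Scale degree 7 in D major is C#; lowering it a half step gives C. bVII is a major triad on the lowered seventh degree (the subtonic), borrowed from the parallel minor.
So the chord is C-E-G, a major triad.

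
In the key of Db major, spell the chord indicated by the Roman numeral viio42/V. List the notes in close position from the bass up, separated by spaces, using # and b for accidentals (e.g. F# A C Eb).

Fb G Bb Db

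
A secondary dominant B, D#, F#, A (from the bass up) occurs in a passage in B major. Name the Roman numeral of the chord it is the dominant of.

IV

The chord is a dominant seventh chord on B.
A dominant resolves down a perfect fifth: B → E. In B major, E is scale degree 4, i.e. IV.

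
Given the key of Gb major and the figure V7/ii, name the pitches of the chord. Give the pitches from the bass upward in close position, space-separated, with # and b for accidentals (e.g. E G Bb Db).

Eb G Bb Db

V7/ii is a secondary dominant — the dominant seventh of ii. ii in Gb major is Ab, so the applied chord's root is Eb, a perfect fifth above.
Building a dominant seventh chord on Eb gives Eb-G-Bb-Db.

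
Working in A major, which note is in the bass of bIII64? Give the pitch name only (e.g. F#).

bIII in A major has root C; the chord is C-E-G.
The figure 64 means second inversion — the fifth is in the bass.

G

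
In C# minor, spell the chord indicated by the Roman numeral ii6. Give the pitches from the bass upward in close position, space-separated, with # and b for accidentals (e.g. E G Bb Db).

Scale degree 2 in C# minor is D#; here the chord built on it is altered to a minor triad. ii6 is the minor supertonic, borrowed from the parallel major (the Dorian ii).
So the chord is D#-F#-A#, a minor triad.
The figured bass 6 indicates first inversion, placing the third (F#) in the bass: F#-A#-D#.

F# A# D#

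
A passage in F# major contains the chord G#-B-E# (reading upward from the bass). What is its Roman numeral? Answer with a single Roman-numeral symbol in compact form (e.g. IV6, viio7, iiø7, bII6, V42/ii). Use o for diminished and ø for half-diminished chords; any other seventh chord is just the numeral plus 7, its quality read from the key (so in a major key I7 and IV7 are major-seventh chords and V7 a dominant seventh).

Stacked in thirds the chord is E#-G#-B: a diminished triad on E#.
E# is scale degree 7 in F# major, and a diminished triad on that degree is written viio.
With G# in the bass the chord is in first inversion, so the figured bass is 6.

viio6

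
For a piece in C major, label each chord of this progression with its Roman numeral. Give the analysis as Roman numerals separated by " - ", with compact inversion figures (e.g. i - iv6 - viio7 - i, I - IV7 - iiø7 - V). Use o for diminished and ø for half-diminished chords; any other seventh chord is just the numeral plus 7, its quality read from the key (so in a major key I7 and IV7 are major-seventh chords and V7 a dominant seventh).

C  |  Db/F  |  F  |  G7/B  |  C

C has root C, degree 1 in C major, so I.
Db/F is non-diatonic — a major triad on the lowered supertonic (Db): the Neapolitan sixth, bII6 (third, F, in the bass — hence the 6).
F: major triad on F = scale degree 4 → IV.
G7/B: root G is the dominant; dominant seventh chord there is V65.
C: major triad on C = scale degree 1 → I.

I - bII6 - IV - V65 - I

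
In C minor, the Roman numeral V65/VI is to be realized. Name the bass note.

G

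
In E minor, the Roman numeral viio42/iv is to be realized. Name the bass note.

F

The applied chord viio42/iv is rooted on G#: G#-B-D-F.
The figure 42 means third inversion — the seventh is in the bass.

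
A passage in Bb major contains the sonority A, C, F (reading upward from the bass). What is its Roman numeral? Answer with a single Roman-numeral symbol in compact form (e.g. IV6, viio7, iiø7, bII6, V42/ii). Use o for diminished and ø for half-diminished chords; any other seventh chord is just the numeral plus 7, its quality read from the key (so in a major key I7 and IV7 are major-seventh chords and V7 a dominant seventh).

V6

Stacked in thirds the chord is F-A-C: a major triad on F.
In Bb major, F is the dominant; the diatonic major triad there is V.
With A in the bass the chord is in first inversion, so the figured bass is 6.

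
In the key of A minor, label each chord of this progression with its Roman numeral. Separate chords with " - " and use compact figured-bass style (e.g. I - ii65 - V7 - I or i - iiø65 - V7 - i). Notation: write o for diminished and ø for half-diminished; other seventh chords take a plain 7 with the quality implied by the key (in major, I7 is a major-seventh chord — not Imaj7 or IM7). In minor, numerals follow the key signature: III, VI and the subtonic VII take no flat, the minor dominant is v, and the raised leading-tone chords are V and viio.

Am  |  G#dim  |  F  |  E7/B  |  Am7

Am has root A, degree 1 in A minor, so i.
G#dim has root G#, degree 7 in A minor, so viio.
F: root F is the submediant; major triad there is VI.
E7/B: dominant seventh chord on E = scale degree 5 → V43.
Am7: minor seventh chord on A = scale degree 1 → i7.

i - viio - VI - V43 - i7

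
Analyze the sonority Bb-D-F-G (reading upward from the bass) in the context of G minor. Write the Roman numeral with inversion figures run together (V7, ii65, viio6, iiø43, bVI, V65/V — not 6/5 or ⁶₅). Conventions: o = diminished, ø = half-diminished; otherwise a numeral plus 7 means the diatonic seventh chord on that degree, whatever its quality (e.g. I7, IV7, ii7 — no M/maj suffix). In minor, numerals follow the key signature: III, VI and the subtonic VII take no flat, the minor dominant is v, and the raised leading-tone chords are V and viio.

i65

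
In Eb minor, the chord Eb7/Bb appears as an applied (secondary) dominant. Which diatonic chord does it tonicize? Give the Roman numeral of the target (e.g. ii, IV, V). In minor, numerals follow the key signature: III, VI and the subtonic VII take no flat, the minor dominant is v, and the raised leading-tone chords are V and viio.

iv

The chord is a dominant seventh chord on Eb.
A dominant resolves down a perfect fifth: Eb → Ab. In Eb minor, Ab is scale degree 4, i.e. iv.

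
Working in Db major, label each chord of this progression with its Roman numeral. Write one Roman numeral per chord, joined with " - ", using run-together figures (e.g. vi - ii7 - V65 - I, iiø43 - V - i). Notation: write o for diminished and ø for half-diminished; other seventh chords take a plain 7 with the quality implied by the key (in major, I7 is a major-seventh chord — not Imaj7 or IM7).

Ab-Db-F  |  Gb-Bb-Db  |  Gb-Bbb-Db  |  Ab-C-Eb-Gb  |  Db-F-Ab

Ab-Db-F: major triad on Db = scale degree 1 → I64.
Gb-Bb-Db has root Gb, degree 4 in Db major, so IV.
Gb-Bbb-Db is non-diatonic — iv, a mixture chord from Db minor.
Ab-C-Eb-Gb: root Ab is the dominant; dominant seventh chord there is V7.
Db-F-Ab has root Db, degree 1 in Db major, so I.

I64 - IV - iv - V7 - I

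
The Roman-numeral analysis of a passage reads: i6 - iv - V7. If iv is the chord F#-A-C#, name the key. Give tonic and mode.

C# minor

The chord F#m is a minor triad rooted on F#; its label is iv.
Counting down 3 scale steps from F# places the tonic on C#; a minor triad on degree 4 is diatonic only in minor.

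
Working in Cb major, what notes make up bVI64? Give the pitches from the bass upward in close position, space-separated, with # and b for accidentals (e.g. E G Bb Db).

Ebb Abb Cb

Scale degree 6 in Cb major is Ab; lowering it a half step gives Abb. bVI64 is a major triad on the lowered sixth degree, borrowed from the parallel minor.
So the chord is Abb-Cb-Ebb.
With the 64 figure the chord is in second inversion; from the bass Ebb upward in close position it reads Ebb-Abb-Cb.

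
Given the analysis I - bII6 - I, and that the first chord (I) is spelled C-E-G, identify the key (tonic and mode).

C major

The chord C is a major triad rooted on C; its label is I.
If C is scale degree 1 and the mode makes that degree carry a major triad, the tonic is C and the mode is major.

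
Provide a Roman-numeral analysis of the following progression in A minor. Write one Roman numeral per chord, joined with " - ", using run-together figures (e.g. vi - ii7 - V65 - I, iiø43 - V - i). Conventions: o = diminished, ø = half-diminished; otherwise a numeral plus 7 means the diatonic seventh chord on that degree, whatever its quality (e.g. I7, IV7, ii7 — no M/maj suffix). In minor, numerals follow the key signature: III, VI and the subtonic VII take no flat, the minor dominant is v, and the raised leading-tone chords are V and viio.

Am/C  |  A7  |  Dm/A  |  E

Am/C has root A, degree 1 in A minor, so i6.
A7: a dominant seventh chord on A, the applied dominant of iv → V7/iv.
Dm/A: root D is the subdominant; minor triad there is iv64.
E: major triad on E = scale degree 5 → V.

i6 - V7/iv - iv64 - V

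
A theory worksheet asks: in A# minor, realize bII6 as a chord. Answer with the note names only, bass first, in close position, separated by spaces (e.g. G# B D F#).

D# F# B

bII6 is the Neapolitan sixth — a major triad on the lowered second degree, here in its customary first inversion. In A# minor that root is B.
So the chord is B-D#-F#.
The figured bass 6 indicates first inversion, placing the third (D#) in the bass: D#-F#-B.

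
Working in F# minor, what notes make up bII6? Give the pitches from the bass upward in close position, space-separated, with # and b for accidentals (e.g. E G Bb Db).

bII6 is the Neapolitan sixth — a major triad on the lowered second degree, here in its customary first inversion. In F# minor that root is G.
So the chord is G-B-D, a major triad.
With the 6 figure the chord is in first inversion; from the bass B upward in close position it reads B-D-G.

B D G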